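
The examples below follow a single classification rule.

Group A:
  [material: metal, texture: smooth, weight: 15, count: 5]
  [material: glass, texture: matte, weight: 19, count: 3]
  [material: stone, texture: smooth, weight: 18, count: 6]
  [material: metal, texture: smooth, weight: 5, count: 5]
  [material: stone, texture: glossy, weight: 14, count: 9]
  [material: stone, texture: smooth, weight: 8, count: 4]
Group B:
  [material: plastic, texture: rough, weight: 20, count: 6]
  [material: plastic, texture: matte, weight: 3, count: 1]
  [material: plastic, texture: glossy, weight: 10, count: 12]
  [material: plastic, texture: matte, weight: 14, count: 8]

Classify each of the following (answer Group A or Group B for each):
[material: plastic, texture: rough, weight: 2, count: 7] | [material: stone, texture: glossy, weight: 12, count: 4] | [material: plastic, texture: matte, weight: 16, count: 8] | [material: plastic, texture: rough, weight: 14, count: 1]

Group B, Group A, Group B, Group B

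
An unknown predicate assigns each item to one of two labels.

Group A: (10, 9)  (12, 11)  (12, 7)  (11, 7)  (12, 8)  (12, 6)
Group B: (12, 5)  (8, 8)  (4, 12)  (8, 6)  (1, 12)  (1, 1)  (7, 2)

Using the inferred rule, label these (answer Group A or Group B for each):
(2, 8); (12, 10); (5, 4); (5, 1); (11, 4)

Group B, Group A, Group B, Group B, Group B

All 'Group A' examples share one property — sum ≥ 18 — and every 'Group B' example lacks it.
(2, 8) — 2+8 = 10, hence Group B.
(12, 10) — 12+10 = 22, hence Group A.
(5, 4) — 5+4 = 9, hence Group B.
(5, 1) — 5+1 = 6, hence Group B.
(11, 4) — 11+4 = 15, hence Group B.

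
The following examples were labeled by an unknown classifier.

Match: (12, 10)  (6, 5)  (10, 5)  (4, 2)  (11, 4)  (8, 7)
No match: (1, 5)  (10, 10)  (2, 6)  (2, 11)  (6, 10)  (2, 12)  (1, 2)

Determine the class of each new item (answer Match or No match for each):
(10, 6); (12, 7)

The pattern is that an item is 'Match' exactly when: first > second.

Match, Match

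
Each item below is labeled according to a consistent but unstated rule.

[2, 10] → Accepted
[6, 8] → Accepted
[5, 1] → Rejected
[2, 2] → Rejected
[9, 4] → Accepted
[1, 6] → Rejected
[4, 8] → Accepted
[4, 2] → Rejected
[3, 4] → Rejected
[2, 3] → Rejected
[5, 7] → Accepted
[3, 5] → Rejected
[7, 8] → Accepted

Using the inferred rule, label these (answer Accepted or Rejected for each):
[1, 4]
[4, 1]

'Accepted' ⟺ sum ≥ 12.
[1, 4]: Rejected (1+4 = 5).
[4, 1]: Rejected (4+1 = 5).

Rejected, Rejected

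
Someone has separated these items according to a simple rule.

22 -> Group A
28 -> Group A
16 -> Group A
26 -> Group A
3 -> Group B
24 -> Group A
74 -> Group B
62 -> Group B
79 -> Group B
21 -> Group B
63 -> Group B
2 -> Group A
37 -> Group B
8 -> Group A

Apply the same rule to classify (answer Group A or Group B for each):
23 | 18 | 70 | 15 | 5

Group B, Group A, Group B, Group B, Group B

The rule appears to be: even AND at most 28.
23: 23 is odd, 23 ≤ 28 — doesn't match, so Group B.
18: 18 is even, 18 ≤ 28 — passes, so Group A.
70: 70 is even, 70 > 28 — doesn't match, so Group B.
15: 15 is odd, 15 ≤ 28 — doesn't match, so Group B.
5: 5 is odd, 5 ≤ 28 — doesn't match, so Group B.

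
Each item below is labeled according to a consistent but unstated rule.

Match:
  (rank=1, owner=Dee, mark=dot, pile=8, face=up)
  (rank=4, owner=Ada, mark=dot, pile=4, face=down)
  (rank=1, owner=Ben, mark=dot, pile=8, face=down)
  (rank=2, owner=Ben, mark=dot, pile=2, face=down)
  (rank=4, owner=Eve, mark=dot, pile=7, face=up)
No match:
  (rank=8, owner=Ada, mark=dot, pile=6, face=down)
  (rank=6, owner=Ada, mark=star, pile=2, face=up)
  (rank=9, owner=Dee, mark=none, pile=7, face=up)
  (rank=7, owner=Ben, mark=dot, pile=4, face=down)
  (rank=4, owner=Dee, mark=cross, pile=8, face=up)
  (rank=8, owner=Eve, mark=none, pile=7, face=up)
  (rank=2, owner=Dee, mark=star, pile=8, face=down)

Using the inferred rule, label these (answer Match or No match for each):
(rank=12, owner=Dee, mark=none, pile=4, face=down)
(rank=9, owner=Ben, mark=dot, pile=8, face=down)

No match, No match

One predicate separates the groups cleanly: mark is dot AND rank ≤ 4.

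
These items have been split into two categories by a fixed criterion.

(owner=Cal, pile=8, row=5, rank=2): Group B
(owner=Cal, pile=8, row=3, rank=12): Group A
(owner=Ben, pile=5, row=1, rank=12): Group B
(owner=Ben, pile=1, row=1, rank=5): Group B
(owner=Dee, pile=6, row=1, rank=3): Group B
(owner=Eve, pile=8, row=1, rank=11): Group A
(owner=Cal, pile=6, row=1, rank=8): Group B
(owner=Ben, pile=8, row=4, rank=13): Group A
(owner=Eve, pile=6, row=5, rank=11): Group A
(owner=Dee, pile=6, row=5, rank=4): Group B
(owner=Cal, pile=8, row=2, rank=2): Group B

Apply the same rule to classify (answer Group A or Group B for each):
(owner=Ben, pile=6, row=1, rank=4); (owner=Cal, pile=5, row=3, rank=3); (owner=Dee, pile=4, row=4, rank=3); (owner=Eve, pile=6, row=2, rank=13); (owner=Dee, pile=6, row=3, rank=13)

A rule that fits every label: rank ≥ 11 AND pile ≥ 6 — true of each 'Group A' example, false of each 'Group B' one.
(owner=Ben, pile=6, row=1, rank=4): rank = 4, pile = 6, does not fit → Group B.
(owner=Cal, pile=5, row=3, rank=3): rank = 3, pile = 5, does not fit → Group B.
(owner=Dee, pile=4, row=4, rank=3): rank = 3, pile = 4, does not fit → Group B.
(owner=Eve, pile=6, row=2, rank=13): rank = 13, pile = 6, matches → Group A.
(owner=Dee, pile=6, row=3, rank=13): rank = 13, pile = 6, matches → Group A.

Group B, Group B, Group B, Group A, Group A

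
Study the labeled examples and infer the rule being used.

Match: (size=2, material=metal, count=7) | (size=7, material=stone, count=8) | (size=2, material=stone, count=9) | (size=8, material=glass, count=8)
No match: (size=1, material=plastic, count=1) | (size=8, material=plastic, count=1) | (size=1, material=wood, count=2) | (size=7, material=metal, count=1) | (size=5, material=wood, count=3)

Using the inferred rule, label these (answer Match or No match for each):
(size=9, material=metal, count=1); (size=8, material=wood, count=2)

A rule that fits every label: count ≥ 7 — true of each 'Match' example, false of each 'No match' one.
(size=9, material=metal, count=1): count = 1 — does not pass, so No match. (size=8, material=wood, count=2): count = 2 — does not pass, so No match.

No match, No match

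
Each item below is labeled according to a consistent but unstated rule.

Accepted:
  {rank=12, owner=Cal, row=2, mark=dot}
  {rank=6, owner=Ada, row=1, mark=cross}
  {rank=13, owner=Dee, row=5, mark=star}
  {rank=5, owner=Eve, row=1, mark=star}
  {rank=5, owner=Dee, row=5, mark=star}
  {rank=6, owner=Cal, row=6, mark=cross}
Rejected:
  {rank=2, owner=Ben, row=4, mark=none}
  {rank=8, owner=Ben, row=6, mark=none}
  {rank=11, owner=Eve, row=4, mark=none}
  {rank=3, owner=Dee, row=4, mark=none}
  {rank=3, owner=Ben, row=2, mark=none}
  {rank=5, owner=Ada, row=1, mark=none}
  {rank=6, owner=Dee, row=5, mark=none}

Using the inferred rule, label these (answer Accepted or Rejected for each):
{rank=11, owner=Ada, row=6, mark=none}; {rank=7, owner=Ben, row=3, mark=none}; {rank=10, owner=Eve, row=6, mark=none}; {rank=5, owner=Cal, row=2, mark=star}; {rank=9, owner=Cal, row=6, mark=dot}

Rejected, Rejected, Rejected, Accepted, Accepted

The distinguishing property — mark is not none — holds for all the 'Accepted' cases and none of the 'Rejected' cases.
{rank=11, owner=Ada, row=6, mark=none}: Rejected (mark is none). {rank=7, owner=Ben, row=3, mark=none}: Rejected (mark is none). {rank=10, owner=Eve, row=6, mark=none}: Rejected (mark is none). {rank=5, owner=Cal, row=2, mark=star}: Accepted (mark is star). {rank=9, owner=Cal, row=6, mark=dot}: Accepted (mark is dot).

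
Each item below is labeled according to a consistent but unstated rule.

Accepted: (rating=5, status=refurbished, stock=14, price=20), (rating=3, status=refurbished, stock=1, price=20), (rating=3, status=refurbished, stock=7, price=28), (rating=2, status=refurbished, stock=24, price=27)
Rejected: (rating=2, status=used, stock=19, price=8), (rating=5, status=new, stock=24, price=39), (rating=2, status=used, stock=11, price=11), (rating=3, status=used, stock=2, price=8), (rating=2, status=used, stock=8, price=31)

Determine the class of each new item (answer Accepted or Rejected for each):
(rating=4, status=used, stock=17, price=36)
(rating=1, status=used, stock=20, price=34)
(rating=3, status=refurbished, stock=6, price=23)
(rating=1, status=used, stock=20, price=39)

The simplest hypothesis consistent with all the labels is: status is refurbished.
(rating=4, status=used, stock=17, price=36): Rejected (status is used).
(rating=1, status=used, stock=20, price=34): Rejected (status is used).
(rating=3, status=refurbished, stock=6, price=23): Accepted (status is refurbished).
(rating=1, status=used, stock=20, price=39): Rejected (status is used).

Rejected, Rejected, Accepted, Rejected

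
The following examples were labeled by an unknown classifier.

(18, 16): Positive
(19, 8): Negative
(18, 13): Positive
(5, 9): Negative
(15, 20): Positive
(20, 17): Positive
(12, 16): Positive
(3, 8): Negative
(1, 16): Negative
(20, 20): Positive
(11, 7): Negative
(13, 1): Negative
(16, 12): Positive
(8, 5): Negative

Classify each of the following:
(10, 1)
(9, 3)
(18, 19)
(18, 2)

Negative, Negative, Positive, Negative

The rule appears to be: sum ≥ 28.
(10, 1) → 10+1 = 11 → Negative. (9, 3) → 9+3 = 12 → Negative. (18, 19) → 18+19 = 37 → Positive. (18, 2) → 18+2 = 20 → Negative.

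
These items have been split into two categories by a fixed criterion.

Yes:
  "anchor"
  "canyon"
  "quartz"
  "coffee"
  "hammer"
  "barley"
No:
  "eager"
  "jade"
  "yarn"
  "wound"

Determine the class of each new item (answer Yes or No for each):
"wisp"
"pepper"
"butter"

No, Yes, Yes

The simplest hypothesis consistent with all the labels is: length 6.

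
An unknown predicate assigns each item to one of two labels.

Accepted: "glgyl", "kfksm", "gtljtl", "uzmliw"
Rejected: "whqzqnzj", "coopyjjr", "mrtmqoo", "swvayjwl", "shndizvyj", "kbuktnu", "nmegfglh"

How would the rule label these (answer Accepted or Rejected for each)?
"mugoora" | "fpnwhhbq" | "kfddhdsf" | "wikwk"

The simplest hypothesis consistent with all the labels is: length ≤ 6.
Rejected: "mugoora", since length 7. Rejected: "fpnwhhbq", since length 8. Rejected: "kfddhdsf", since length 8. Accepted: "wikwk", since length 5.

Rejected, Rejected, Rejected, Accepted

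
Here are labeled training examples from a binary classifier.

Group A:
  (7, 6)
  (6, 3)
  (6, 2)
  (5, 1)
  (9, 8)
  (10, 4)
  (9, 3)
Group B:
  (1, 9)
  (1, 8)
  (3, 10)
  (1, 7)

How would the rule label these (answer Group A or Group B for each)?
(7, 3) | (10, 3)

Group A, Group A

All 'Group A' examples share one property — first > second — and every 'Group B' example lacks it.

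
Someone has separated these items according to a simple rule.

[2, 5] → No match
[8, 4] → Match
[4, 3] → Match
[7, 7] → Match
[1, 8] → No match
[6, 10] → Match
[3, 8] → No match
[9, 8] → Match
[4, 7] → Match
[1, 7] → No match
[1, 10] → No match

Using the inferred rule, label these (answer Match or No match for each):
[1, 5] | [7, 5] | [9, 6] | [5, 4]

No match, Match, Match, Match

The common property of the 'Match' items is: first ≥ 4. No 'No match' item has it.
[1, 5]: first 1 — does not fit, so No match. [7, 5]: first 7 — meets the rule, so Match. [9, 6]: first 9 — meets the rule, so Match. [5, 4]: first 5 — meets the rule, so Match.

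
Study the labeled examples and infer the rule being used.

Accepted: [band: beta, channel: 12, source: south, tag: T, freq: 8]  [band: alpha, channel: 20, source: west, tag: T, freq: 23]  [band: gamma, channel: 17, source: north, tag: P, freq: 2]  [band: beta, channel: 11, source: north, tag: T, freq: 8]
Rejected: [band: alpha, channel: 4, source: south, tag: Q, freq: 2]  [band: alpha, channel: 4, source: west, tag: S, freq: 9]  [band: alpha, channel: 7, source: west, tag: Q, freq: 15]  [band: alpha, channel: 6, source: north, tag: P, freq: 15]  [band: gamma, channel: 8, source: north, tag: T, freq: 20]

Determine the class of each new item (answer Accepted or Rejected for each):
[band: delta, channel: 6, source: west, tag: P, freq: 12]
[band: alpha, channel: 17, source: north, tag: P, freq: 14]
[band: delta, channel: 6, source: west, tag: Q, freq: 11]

Rejected, Accepted, Rejected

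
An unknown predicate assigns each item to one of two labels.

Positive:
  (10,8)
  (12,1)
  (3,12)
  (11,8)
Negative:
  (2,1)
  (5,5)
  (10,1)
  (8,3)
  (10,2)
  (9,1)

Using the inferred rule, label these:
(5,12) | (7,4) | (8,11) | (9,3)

Positive, Negative, Positive, Negative

Every 'Positive' example satisfies: sum ≥ 13. None of the 'Negative' examples do.
Positive: (5,12), since 5+12 = 17.
Negative: (7,4), since 7+4 = 11.
Positive: (8,11), since 8+11 = 19.
Negative: (9,3), since 9+3 = 12.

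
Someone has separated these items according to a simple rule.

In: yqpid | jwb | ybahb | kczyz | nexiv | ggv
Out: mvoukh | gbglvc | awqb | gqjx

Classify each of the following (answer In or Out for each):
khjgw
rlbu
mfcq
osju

In, Out, Out, Out

'In' ⟺ odd length.
khjgw → length 5 → In.
rlbu → length 4 → Out.
mfcq → length 4 → Out.
osju → length 4 → Out.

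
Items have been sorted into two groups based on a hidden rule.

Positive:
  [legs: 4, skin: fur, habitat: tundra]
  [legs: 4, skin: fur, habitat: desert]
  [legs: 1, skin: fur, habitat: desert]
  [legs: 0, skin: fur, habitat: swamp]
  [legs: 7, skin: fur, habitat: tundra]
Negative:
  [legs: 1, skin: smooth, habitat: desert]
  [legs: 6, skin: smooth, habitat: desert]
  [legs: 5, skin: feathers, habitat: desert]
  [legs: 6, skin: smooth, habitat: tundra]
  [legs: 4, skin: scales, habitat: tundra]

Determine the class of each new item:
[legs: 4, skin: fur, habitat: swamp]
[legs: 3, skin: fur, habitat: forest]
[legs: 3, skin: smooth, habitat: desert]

Positive, Positive, Negative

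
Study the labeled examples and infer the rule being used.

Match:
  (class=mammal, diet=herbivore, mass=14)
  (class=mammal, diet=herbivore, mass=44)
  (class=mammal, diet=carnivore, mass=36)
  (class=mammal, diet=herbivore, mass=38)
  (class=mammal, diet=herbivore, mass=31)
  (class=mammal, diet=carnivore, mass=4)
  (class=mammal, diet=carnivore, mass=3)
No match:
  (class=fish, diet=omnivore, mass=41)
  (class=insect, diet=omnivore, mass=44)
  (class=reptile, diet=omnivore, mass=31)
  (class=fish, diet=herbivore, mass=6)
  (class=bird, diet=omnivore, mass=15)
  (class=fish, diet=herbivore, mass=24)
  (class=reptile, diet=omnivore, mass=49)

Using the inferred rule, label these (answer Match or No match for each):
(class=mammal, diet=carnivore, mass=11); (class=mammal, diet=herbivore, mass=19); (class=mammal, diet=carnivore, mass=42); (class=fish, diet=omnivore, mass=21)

Match, Match, Match, No match

The distinguishing property — class is mammal — holds for all the 'Match' cases and none of the 'No match' cases.
(class=mammal, diet=carnivore, mass=11): class is mammal, satisfies this → Match.
(class=mammal, diet=herbivore, mass=19): class is mammal, satisfies this → Match.
(class=mammal, diet=carnivore, mass=42): class is mammal, satisfies this → Match.
(class=fish, diet=omnivore, mass=21): class is fish, lacks this property → No match.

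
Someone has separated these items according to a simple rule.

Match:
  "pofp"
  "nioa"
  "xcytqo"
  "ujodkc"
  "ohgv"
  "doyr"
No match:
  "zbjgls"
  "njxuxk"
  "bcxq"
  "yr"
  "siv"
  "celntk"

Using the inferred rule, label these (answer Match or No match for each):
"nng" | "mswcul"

One predicate separates the groups cleanly: contains 'o'.
"nng": No match (no 'o'). "mswcul": No match (no 'o').

No match, No match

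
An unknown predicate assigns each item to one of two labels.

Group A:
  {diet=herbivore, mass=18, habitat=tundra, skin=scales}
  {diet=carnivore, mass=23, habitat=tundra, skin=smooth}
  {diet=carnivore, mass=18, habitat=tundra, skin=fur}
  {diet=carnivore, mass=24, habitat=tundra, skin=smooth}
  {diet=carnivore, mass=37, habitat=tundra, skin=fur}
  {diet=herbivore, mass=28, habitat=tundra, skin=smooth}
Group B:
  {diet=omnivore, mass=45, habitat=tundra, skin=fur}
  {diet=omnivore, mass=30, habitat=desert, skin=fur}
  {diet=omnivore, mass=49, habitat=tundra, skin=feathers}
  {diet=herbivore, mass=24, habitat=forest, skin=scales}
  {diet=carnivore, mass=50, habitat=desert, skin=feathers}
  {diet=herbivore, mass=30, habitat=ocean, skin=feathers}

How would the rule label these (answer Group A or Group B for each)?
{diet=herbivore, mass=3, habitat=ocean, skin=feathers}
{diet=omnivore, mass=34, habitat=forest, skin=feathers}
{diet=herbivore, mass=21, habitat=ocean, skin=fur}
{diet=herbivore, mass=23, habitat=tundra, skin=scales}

Group B, Group B, Group B, Group A

The common property of the 'Group A' items is: habitat is tundra AND mass ≤ 37. No 'Group B' item has it.
{diet=herbivore, mass=3, habitat=ocean, skin=feathers} — habitat is ocean, mass = 3, hence Group B. {diet=omnivore, mass=34, habitat=forest, skin=feathers} — habitat is forest, mass = 34, hence Group B. {diet=herbivore, mass=21, habitat=ocean, skin=fur} — habitat is ocean, mass = 21, hence Group B. {diet=herbivore, mass=23, habitat=tundra, skin=scales} — habitat is tundra, mass = 23, hence Group A.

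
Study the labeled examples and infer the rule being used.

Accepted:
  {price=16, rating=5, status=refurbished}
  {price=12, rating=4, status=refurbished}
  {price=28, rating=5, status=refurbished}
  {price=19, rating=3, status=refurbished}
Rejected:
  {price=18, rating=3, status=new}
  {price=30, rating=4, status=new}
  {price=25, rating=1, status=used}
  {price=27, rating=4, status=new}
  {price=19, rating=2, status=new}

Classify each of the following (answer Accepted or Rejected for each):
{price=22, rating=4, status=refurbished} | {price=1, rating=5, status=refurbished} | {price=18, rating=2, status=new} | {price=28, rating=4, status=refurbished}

Accepted, Accepted, Rejected, Accepted

One predicate separates the groups cleanly: status is refurbished.
{price=22, rating=4, status=refurbished}: status is refurbished — has this property, so Accepted.
{price=1, rating=5, status=refurbished}: status is refurbished — has this property, so Accepted.
{price=18, rating=2, status=new}: status is new — doesn't match, so Rejected.
{price=28, rating=4, status=refurbished}: status is refurbished — has this property, so Accepted.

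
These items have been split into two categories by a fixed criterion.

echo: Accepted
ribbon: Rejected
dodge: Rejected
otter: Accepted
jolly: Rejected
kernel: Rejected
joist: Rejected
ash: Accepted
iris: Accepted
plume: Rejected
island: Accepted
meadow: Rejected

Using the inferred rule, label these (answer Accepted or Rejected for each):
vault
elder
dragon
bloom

Rejected, Accepted, Rejected, Rejected

Every 'Accepted' example satisfies: starts with a vowel. None of the 'Rejected' examples do.
vault: Rejected (starts with 'v'). elder: Accepted (starts with 'e'). dragon: Rejected (starts with 'd'). bloom: Rejected (starts with 'b').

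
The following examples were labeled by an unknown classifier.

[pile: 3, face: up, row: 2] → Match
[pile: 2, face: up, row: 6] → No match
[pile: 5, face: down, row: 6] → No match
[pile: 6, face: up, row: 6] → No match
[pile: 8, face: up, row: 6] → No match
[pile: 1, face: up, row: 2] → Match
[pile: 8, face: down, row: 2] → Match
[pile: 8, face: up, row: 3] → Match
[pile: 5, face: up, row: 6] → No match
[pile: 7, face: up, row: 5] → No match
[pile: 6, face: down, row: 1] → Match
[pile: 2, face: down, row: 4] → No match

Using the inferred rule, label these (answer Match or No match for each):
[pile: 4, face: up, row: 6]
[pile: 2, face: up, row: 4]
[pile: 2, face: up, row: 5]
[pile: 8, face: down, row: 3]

All 'Match' examples share one property — row ≤ 3 — and every 'No match' example lacks it.

No match, No match, No match, Match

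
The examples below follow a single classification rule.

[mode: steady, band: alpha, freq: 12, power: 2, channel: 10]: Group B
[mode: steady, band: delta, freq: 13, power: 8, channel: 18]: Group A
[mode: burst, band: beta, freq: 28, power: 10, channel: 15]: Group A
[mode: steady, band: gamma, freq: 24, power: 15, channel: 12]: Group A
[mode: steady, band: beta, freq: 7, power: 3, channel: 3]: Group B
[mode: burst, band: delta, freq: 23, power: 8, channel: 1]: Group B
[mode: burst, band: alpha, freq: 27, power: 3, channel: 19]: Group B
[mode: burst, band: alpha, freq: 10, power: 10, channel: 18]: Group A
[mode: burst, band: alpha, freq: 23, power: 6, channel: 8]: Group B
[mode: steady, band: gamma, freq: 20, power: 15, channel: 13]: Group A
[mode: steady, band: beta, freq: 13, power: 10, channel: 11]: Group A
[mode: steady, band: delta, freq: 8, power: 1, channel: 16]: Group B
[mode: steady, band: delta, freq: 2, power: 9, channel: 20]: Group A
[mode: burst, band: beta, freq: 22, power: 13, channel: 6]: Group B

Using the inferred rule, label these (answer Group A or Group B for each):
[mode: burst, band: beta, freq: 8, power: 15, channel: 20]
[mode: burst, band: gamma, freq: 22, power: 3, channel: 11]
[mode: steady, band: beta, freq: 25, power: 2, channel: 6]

Group A, Group B, Group B

The classifier is using: power ≥ 8 AND channel ≥ 8.
[mode: burst, band: beta, freq: 8, power: 15, channel: 20]: power = 15, channel = 20, fits → Group A. [mode: burst, band: gamma, freq: 22, power: 3, channel: 11]: power = 3, channel = 11, fails this test → Group B. [mode: steady, band: beta, freq: 25, power: 2, channel: 6]: power = 2, channel = 6, fails this test → Group B.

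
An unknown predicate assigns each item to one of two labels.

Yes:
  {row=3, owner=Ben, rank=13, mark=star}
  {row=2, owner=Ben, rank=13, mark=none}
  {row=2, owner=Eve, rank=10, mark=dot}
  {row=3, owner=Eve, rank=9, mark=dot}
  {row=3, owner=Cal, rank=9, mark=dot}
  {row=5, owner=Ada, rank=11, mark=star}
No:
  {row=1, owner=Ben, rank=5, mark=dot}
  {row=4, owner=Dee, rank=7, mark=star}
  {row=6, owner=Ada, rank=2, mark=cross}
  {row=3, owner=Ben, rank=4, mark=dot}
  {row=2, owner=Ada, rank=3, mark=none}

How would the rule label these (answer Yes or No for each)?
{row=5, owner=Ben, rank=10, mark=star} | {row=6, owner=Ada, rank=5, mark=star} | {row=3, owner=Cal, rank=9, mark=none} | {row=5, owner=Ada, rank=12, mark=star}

Yes, No, Yes, Yes

The common property of the 'Yes' items is: rank ≥ 9. No 'No' item has it.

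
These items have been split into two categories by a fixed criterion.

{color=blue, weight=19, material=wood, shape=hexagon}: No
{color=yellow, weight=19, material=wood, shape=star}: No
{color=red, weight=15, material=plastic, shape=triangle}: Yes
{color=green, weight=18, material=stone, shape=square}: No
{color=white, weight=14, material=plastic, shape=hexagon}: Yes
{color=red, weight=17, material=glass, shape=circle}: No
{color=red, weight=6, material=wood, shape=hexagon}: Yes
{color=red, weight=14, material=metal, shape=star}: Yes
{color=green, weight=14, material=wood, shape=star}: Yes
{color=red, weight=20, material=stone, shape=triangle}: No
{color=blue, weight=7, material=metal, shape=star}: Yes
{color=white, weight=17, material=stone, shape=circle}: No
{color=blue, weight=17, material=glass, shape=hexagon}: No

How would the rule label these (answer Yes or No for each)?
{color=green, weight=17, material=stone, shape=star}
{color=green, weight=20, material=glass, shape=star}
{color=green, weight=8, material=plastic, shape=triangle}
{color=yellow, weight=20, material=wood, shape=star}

No, No, Yes, No

A rule that fits every label: weight ≤ 15 — true of each 'Yes' example, false of each 'No' one.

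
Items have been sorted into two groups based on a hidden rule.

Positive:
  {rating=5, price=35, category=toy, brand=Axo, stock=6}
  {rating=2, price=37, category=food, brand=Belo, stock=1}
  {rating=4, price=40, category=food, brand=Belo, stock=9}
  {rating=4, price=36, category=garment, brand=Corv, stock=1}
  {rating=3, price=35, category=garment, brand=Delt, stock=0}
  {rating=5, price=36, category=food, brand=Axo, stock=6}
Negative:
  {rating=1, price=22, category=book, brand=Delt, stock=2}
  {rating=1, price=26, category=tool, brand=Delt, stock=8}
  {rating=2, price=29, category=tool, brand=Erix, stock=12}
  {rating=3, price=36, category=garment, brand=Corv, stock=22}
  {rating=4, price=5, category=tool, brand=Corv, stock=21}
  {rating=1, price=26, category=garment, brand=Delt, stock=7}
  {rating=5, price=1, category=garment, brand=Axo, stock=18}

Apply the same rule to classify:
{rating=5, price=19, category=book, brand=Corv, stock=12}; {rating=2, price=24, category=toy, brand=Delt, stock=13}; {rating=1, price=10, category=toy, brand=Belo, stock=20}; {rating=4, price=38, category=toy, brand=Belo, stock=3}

Negative, Negative, Negative, Positive

The distinguishing property — price ≥ 29 AND stock ≤ 9 — holds for all the 'Positive' cases and none of the 'Negative' cases.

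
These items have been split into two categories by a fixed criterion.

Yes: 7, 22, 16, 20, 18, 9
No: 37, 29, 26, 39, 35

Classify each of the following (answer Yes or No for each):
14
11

Yes, Yes

The common property of the 'Yes' items is: at most 22. No 'No' item has it.
14 → 14 ≤ 22 → Yes. 11 → 11 ≤ 22 → Yes.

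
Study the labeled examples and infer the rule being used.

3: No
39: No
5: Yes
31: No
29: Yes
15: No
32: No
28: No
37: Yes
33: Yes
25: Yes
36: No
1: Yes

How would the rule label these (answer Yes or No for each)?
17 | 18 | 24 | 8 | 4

The common property of the 'Yes' items is: ≡ 1 (mod 4). No 'No' item has it.
17 — 17 mod 4 = 1, hence Yes. 18 — 18 mod 4 = 2, hence No. 24 — 24 mod 4 = 0, hence No. 8 — 8 mod 4 = 0, hence No. 4 — 4 mod 4 = 0, hence No.

Yes, No, No, No, No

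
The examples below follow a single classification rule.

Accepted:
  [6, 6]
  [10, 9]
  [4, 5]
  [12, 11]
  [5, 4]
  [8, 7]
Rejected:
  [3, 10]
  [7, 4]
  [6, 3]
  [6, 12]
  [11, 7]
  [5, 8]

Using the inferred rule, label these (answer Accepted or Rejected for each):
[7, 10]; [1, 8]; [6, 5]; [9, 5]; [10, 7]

Rejected, Rejected, Accepted, Rejected, Rejected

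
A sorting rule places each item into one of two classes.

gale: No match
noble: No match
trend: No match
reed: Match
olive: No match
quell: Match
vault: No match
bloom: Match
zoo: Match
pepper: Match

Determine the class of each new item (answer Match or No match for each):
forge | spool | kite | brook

No match, Match, No match, Match

A rule that fits every label: has a double letter — true of each 'Match' example, false of each 'No match' one.
forge — no doubled letter, hence No match.
spool — 'oo' doubled, hence Match.
kite — no doubled letter, hence No match.
brook — 'oo' doubled, hence Match.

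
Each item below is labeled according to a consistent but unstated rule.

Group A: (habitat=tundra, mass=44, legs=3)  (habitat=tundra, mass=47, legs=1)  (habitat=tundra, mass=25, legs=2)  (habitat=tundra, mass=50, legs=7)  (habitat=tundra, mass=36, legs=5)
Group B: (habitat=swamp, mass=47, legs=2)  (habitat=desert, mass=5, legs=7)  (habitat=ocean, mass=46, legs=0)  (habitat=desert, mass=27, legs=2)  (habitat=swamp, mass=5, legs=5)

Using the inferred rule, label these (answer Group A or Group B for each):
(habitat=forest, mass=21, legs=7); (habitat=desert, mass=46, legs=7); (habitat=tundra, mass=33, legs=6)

Group B, Group B, Group A

Looking at the examples, the only property every 'Group A' case has and every 'Group B' case lacks is: habitat is tundra.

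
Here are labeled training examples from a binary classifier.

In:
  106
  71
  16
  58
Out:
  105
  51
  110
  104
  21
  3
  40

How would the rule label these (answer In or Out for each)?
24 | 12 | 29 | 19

Out, Out, In, In

The rule appears to be: digit sum ≥ 7.
24: digit sum 2+4 = 6, doesn't qualify → Out.
12: digit sum 1+2 = 3, doesn't qualify → Out.
29: digit sum 2+9 = 11, qualifies → In.
19: digit sum 1+9 = 10, qualifies → In.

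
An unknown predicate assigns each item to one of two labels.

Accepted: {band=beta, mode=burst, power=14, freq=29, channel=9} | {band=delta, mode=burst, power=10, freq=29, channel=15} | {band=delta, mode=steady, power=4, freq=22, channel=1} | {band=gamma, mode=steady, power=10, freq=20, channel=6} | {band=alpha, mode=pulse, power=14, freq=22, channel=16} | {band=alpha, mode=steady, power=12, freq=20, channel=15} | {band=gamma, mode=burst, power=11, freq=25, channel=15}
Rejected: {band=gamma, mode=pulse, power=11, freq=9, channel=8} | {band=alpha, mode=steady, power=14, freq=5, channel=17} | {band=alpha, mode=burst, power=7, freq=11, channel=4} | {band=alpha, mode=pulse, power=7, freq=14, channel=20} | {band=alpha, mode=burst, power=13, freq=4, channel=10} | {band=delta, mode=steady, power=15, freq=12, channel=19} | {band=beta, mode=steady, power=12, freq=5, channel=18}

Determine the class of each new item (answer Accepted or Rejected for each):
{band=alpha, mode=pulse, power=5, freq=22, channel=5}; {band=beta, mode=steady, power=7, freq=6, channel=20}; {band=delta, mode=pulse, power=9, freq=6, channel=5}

Accepted, Rejected, Rejected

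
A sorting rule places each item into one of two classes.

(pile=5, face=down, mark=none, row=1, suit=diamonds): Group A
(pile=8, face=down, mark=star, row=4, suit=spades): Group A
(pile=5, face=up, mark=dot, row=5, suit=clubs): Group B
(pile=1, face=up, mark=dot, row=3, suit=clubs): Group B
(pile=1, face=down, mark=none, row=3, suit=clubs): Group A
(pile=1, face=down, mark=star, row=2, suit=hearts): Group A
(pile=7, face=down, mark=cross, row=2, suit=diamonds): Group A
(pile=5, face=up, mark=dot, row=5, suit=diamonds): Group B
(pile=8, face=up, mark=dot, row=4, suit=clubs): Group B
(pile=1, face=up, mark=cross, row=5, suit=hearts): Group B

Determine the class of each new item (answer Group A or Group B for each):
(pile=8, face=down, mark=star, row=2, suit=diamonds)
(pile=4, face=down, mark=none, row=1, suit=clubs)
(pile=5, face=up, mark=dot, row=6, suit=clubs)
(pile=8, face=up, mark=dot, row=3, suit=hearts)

Group A, Group A, Group B, Group B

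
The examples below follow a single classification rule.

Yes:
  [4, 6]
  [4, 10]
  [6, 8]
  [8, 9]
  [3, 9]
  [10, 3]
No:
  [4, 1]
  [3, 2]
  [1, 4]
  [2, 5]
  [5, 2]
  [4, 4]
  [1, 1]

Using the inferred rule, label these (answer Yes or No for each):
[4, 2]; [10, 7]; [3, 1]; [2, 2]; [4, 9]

The simplest hypothesis consistent with all the labels is: sum ≥ 10.
No: [4, 2], since 4+2 = 6.
Yes: [10, 7], since 10+7 = 17.
No: [3, 1], since 3+1 = 4.
No: [2, 2], since 2+2 = 4.
Yes: [4, 9], since 4+9 = 13.

No, Yes, No, No, Yes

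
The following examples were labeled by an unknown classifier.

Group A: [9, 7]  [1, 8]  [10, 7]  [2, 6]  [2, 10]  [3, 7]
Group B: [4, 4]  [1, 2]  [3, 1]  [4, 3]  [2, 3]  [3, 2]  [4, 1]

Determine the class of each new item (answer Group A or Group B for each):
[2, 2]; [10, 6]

Group B, Group A

The classifier is using: second ≥ 6.
[2, 2]: second 2, doesn't match → Group B. [10, 6]: second 6, fits → Group A.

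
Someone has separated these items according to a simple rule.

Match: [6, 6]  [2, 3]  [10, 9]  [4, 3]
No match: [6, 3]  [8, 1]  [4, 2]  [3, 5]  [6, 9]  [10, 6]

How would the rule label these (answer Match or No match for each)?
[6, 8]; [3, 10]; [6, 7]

No match, No match, Match

The rule appears to be: |first − second| ≤ 1.
[6, 8]: |6−8| = 2 — does not fit, so No match.
[3, 10]: |3−10| = 7 — does not fit, so No match.
[6, 7]: |6−7| = 1 — matches, so Match.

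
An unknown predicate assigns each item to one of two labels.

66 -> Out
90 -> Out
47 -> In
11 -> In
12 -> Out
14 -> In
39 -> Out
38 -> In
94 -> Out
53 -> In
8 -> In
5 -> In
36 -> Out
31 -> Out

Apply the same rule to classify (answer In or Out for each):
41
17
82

In, In, Out

All 'In' examples share one property — ≡ 2 (mod 3) — and every 'Out' example lacks it.
41 — 41 mod 3 = 2, hence In.
17 — 17 mod 3 = 2, hence In.
82 — 82 mod 3 = 1, hence Out.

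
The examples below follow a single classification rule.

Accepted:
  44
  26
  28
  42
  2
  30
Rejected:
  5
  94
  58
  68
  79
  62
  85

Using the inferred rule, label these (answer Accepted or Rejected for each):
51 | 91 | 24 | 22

Rejected, Rejected, Accepted, Accepted

The pattern is that an item is 'Accepted' exactly when: even AND at most 44.
51: 51 is odd, 51 > 44 — does not fit, so Rejected.
91: 91 is odd, 91 > 44 — does not fit, so Rejected.
24: 24 is even, 24 ≤ 44 — fits, so Accepted.
22: 22 is even, 22 ≤ 44 — fits, so Accepted.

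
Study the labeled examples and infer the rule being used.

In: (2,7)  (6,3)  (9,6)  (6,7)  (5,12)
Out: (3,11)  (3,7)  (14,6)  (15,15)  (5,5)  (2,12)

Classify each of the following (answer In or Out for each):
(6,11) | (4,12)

In, Out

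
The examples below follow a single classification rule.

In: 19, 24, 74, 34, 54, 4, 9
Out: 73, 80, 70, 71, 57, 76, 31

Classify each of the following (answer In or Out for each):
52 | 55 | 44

Every 'In' example satisfies: ≡ 4 (mod 5). None of the 'Out' examples do.

Out, Out, In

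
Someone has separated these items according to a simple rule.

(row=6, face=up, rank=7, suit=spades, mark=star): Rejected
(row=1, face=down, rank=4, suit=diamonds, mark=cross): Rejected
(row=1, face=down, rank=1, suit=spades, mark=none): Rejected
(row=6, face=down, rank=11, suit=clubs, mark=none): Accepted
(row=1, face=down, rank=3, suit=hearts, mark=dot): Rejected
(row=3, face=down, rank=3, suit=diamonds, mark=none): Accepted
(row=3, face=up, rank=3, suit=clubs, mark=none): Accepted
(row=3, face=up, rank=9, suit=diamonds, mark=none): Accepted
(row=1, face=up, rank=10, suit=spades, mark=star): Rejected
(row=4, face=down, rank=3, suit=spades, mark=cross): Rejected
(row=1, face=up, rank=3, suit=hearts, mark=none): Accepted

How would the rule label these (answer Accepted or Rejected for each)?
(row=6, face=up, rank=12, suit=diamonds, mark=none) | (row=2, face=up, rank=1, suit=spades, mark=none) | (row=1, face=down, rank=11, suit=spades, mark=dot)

Accepted, Rejected, Rejected

All 'Accepted' examples share one property — mark is none AND rank ≥ 3 — and every 'Rejected' example lacks it.
Accepted: (row=6, face=up, rank=12, suit=diamonds, mark=none), since mark is none, rank = 12. Rejected: (row=2, face=up, rank=1, suit=spades, mark=none), since mark is none, rank = 1. Rejected: (row=1, face=down, rank=11, suit=spades, mark=dot), since mark is dot, rank = 11.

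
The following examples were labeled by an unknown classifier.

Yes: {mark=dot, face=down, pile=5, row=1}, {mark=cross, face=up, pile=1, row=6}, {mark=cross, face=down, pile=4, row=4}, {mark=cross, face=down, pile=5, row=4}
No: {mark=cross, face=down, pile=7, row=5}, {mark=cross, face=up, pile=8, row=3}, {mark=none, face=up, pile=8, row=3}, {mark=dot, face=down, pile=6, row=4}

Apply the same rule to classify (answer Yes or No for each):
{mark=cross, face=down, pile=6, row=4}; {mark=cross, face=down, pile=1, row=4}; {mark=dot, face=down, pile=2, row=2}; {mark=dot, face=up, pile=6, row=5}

No, Yes, Yes, No

The classifier is using: pile ≤ 5.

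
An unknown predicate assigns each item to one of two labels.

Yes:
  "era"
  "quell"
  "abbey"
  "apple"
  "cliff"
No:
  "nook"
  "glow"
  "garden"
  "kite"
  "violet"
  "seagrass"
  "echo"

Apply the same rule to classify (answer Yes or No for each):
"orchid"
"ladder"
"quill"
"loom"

A rule that fits every label: odd length — true of each 'Yes' example, false of each 'No' one.
"orchid": length 6, doesn't qualify → No. "ladder": length 6, doesn't qualify → No. "quill": length 5, qualifies → Yes. "loom": length 4, doesn't qualify → No.

No, No, Yes, No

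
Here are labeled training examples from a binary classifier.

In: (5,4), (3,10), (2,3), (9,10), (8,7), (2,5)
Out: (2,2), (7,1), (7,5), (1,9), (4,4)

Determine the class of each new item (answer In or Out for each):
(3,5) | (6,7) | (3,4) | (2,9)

Out, In, In, In

'In' ⟺ sum is odd.
(3,5): Out (3+5 = 8).
(6,7): In (6+7 = 13).
(3,4): In (3+4 = 7).
(2,9): In (2+9 = 11).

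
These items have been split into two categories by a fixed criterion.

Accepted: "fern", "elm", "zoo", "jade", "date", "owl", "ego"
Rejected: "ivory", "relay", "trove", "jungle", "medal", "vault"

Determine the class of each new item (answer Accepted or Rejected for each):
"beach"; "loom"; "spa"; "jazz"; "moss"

The distinguishing property — length ≤ 4 — holds for all the 'Accepted' cases and none of the 'Rejected' cases.
"beach" — length 5, hence Rejected. "loom" — length 4, hence Accepted. "spa" — length 3, hence Accepted. "jazz" — length 4, hence Accepted. "moss" — length 4, hence Accepted.

Rejected, Accepted, Accepted, Accepted, Accepted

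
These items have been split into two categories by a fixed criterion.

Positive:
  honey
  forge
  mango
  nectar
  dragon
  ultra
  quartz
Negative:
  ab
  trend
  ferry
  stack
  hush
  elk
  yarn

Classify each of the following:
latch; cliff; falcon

The distinguishing property — has ≥ 2 vowels — holds for all the 'Positive' cases and none of the 'Negative' cases.
latch: Negative (1 vowel).
cliff: Negative (1 vowel).
falcon: Positive (2 vowels).

Negative, Negative, Positive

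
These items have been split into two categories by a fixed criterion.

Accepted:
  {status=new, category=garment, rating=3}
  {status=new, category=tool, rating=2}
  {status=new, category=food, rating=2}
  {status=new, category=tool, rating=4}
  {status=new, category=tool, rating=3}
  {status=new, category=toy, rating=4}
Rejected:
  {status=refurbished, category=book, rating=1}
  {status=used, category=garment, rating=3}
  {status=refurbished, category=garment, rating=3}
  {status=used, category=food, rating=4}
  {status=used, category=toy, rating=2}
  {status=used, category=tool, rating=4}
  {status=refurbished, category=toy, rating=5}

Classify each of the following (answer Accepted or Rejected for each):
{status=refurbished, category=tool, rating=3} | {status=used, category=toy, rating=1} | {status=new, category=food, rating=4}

Rejected, Rejected, Accepted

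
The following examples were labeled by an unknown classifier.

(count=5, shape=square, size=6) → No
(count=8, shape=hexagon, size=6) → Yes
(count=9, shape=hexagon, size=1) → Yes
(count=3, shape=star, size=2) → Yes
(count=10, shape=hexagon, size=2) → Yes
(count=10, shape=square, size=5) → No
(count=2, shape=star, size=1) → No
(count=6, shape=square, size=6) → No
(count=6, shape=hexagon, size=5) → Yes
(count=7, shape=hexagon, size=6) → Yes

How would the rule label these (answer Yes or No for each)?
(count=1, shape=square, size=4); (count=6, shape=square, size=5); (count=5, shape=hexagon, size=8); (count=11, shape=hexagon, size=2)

No, No, Yes, Yes

The common property of the 'Yes' items is: shape is hexagon OR size = 2. No 'No' item has it.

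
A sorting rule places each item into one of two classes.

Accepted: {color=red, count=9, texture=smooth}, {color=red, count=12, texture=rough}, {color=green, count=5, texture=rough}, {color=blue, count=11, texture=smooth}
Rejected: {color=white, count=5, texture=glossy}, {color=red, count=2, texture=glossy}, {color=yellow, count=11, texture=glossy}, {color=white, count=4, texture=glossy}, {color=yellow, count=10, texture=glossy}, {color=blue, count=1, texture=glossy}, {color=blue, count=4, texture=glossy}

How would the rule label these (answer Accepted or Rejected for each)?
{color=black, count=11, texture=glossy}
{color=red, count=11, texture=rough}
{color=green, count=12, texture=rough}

The common property of the 'Accepted' items is: texture is not glossy. No 'Rejected' item has it.
Rejected: {color=black, count=11, texture=glossy}, since texture is glossy. Accepted: {color=red, count=11, texture=rough}, since texture is rough. Accepted: {color=green, count=12, texture=rough}, since texture is rough.

Rejected, Accepted, Accepted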